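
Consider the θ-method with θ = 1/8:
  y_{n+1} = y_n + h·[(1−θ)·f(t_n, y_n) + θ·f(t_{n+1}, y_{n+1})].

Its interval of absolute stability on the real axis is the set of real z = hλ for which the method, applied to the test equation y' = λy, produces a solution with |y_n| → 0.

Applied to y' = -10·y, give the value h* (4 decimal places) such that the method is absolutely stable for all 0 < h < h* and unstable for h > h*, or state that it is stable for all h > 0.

With y'=λy (z=hλ):
  y_{n+1} = y_n + z·[7/8·y_n + 1/8·y_{n+1}] ⇒ (1 − 1/8z)y_{n+1} = (1 + 7/8z)y_n
  R(z) = (1 + 7/8z)/(1 − 1/8z).

Boundary: |R(x)|=1, x<0.
x=-0.91: |R|=0.1829
R=−1: 1+7/8x = −1+1/8x ⇒ -3/4x=2 ⇒ x=2/(-3/4)=-2.6667
Confirm numerically:
  x=-2.184: |R|=0.71563 <1
  x=-1.937: |R|=0.55942 <1
  x=-1.293: |R|=0.11310 <1
  x=-1.258: |R|=0.08706 <1
  x=-2.961: |R|=1.16112 >1
  x=-2.939: |R|=1.14937 >1
  x=-2.917: |R|=1.13758 >1
So |R|<1 on (-2.6667, 0).

(-2.6667,0); λ=-10 ⇒ h* = (8/3)/10 = 0.2667.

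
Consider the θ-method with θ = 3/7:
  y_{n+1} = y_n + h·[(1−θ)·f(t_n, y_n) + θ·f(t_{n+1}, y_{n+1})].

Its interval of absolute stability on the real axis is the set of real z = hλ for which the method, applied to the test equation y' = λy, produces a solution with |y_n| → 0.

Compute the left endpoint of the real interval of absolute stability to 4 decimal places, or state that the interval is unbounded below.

left endpoint -14.0000.

On y'=λy, z=hλ:
  y_{n+1} = y_n + z·[4/7·y_n + 3/7·y_{n+1}] ⇒ (1 − 3/7z)y_{n+1} = (1 + 4/7z)y_n
  R(z) = (1 + 4/7z)/(1 − 3/7z).

Find x<0 with |R(x)|<1.
x=-1.47: |R|=0.0982
R=−1: 1+4/7x = −1+3/7x ⇒ -1/7x=2 ⇒ x=2/(-1/7)=-14.0000
Confirm numerically:
  x=-12.097: |R|=0.95604 <1
  x=-11.317: |R|=0.93448 <1
  x=-8.771: |R|=0.84303 <1
  x=-6.795: |R|=0.73690 <1
  x=-14.506: |R|=1.01002 >1
  x=-14.341: |R|=1.00682 >1
  x=-14.260: |R|=1.00522 >1
Interval (-14.0000, 0).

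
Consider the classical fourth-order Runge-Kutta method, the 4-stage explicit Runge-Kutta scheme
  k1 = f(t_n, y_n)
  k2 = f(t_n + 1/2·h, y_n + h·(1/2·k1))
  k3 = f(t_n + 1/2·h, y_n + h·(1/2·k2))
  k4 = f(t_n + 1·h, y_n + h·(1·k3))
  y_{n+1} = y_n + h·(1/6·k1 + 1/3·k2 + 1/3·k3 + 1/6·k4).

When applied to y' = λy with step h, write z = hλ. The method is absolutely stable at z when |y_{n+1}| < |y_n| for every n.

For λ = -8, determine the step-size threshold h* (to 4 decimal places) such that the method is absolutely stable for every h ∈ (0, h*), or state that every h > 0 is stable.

With y'=λy (z=hλ):
  order 4, 4-stage ⇒ R(z)=1+z+z^2/2+z^3/6+z^4/24
  (e.g. R(-1.15)=0.33065, |R|=0.33065)

Solve |R(x)|<1 on ℝ⁻.
x=-1.15: |R|=0.3306
|R(-3.07)|=1.5212 |R(-1.68)|=0.2728 |R(-1.54)|=0.2714
Bisect:
  x_lo=-3.1007 |R|=1.5895  x_hi=-0.0750 |R|=0.9277
  mid=-1.58787 |R|=0.27042 →hi
  mid=-2.34430 |R|=0.51476 →hi
  mid=-2.72252 |R|=0.90941 →hi
  mid=-2.91163 |R|=1.20779 →lo
  mid=-2.81707 |R|=1.04898 →lo
  mid=-2.76980 |R|=0.97689 →hi
  mid=-2.79344 |R|=1.01235 →lo
  mid=-2.78162 |R|=0.99447 →hi
  mid=-2.78753 |R|=1.00337 →lo
  ...
  [-2.78531,-2.78513] ⇒ x*=-2.7853
Interval (-2.7853, 0).

(-2.7853,0); λ=-8 ⇒ h* = 0.3482.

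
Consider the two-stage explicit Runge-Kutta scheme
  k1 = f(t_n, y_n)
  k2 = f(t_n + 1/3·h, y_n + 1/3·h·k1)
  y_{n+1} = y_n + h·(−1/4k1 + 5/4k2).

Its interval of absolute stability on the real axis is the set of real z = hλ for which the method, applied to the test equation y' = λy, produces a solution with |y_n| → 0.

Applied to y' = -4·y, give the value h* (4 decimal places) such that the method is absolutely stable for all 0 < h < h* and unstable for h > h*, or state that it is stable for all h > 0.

(-2.4000,0); λ=-4 ⇒ h* = (12/5)/4 = 0.6000.

Set f=λy, z=hλ:
  k1=λy_n ⇒ h·k1=z·y_n;  k2=λ(1+1/3z)y_n ⇒ h·k2=z(1+1/3z)y_n
  y_{n+1}/y_n = 1 − 1/4z + 5/4z(1+1/3z) = 1 + z + 5/12z²
  so R(z) = 1 + z + 5/12z².

Boundary: |R(x)|=1, x<0.
x=-1.39: |R|=0.4150
R=1: x+5/12x²=0 ⇒ x=−12/5=-2.4000; min R=1−1/(4·5/12)=0.4000>−1
Confirm numerically:
  x=-2.271: |R|=0.87793 <1
  x=-1.485: |R|=0.43384 <1
  x=-1.325: |R|=0.40651 <1
  x=-2.708: |R|=1.34753 >1
  x=-2.555: |R|=1.16501 >1
  x=-2.441: |R|=1.04170 >1
Stable set (-2.4000, 0).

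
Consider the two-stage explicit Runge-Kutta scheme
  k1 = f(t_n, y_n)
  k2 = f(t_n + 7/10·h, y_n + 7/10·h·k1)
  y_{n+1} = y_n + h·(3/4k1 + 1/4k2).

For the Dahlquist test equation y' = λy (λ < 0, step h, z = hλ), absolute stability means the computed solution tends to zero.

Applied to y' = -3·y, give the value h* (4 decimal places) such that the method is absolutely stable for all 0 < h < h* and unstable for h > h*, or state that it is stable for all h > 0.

(-5.7143,0); λ=-3 ⇒ h* = (40/7)/3 = 1.9048.

Test eqn y'=λy, z=hλ:
  k1=λy_n ⇒ h·k1=z·y_n;  k2=λ(1+7/10z)y_n ⇒ h·k2=z(1+7/10z)y_n
  y_{n+1}/y_n = 1 + 3/4z + 1/4z(1+7/10z) = 1 + z + 7/40z²
  ⇒ R(z) = 1 + z + 7/40z².

Boundary: |R(x)|=1, x<0.
x=-1.31: |R|=0.0097
R=1: x+7/40x²=0 ⇒ x=−40/7=-5.7143; min R=1−1/(4·7/40)=-0.4286>−1
Confirm numerically:
  x=-4.291: |R|=0.06878 <1
  x=-2.633: |R|=0.41978 <1
  x=-2.445: |R|=0.39885 <1
  x=-6.291: |R|=1.63492 >1
  x=-5.778: |R|=1.06442 >1
So |R|<1 on (-5.7143, 0).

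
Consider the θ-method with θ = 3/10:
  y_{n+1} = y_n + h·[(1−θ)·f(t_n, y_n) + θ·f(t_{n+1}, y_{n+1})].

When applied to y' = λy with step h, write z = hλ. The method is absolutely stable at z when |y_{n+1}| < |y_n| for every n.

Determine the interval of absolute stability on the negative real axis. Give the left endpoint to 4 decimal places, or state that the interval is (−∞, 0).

Test eqn y'=λy, z=hλ:
  y_{n+1} = y_n + z·[7/10·y_n + 3/10·y_{n+1}] ⇒ (1 − 3/10z)y_{n+1} = (1 + 7/10z)y_n
  R(z) = (1 + 7/10z)/(1 − 3/10z).

Solve |R(x)|<1 on ℝ⁻.
x=-1.43: |R|=0.0007
R=−1: 1+7/10x = −1+3/10x ⇒ -2/5x=2 ⇒ x=2/(-2/5)=-5.0000
Confirm numerically:
  x=-3.816: |R|=0.77919 <1
  x=-3.626: |R|=0.73676 <1
  x=-2.153: |R|=0.30810 <1
  x=-2.140: |R|=0.30329 <1
  x=-5.600: |R|=1.08955 >1
  x=-5.171: |R|=1.02681 >1
  x=-5.067: |R|=1.01063 >1
So |R|<1 on (-5.0000, 0).

z∈(-5.0000,0).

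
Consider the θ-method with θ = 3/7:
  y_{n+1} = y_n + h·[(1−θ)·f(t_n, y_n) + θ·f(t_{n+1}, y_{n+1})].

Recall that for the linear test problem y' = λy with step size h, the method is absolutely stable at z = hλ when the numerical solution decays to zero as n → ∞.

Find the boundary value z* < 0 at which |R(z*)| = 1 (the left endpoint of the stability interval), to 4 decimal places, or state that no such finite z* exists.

Test eqn y'=λy, z=hλ:
  y_{n+1} = y_n + z·[4/7·y_n + 3/7·y_{n+1}] ⇒ (1 − 3/7z)y_{n+1} = (1 + 4/7z)y_n
  Hence R(z) = (1 + 4/7z)/(1 − 3/7z).

Solve |R(x)|<1 on ℝ⁻.
x=-1.7: |R|=0.0165
R=−1: 1+4/7x = −1+3/7x ⇒ -1/7x=2 ⇒ x=2/(-1/7)=-14.0000
Confirm numerically:
  x=-13.960: |R|=0.99918 <1
  x=-13.496: |R|=0.98939 <1
  x=-11.629: |R|=0.94340 <1
  x=-14.459: |R|=1.00911 >1
  x=-14.097: |R|=1.00197 >1
  x=-14.084: |R|=1.00171 >1
So |R|<1 on (-14.0000, 0).

z* = -14.0000.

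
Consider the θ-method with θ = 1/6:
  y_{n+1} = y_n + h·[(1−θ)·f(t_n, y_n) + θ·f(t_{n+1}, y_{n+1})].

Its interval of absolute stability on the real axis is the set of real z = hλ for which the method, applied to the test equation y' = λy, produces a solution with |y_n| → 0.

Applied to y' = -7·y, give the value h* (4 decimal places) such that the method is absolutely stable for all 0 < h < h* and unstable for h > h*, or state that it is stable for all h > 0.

(-3.0000,0); λ=-7 ⇒ h* = (3)/7 = 0.4286.

On y'=λy, z=hλ:
  y_{n+1} = y_n + z·[5/6·y_n + 1/6·y_{n+1}] ⇒ (1 − 1/6z)y_{n+1} = (1 + 5/6z)y_n
  Hence R(z) = (1 + 5/6z)/(1 − 1/6z).

Solve |R(x)|<1 on ℝ⁻.
x=-0.32: |R|=0.6962
R=−1: 1+5/6x = −1+1/6x ⇒ -2/3x=2 ⇒ x=2/(-2/3)=-3.0000
Confirm numerically:
  x=-2.741: |R|=0.88148 <1
  x=-2.670: |R|=0.84775 <1
  x=-1.881: |R|=0.43205 <1
  x=-1.876: |R|=0.42915 <1
  x=-3.513: |R|=1.21570 >1
  x=-3.502: |R|=1.21132 >1
  x=-3.301: |R|=1.12945 >1
So |R|<1 on (-3.0000, 0).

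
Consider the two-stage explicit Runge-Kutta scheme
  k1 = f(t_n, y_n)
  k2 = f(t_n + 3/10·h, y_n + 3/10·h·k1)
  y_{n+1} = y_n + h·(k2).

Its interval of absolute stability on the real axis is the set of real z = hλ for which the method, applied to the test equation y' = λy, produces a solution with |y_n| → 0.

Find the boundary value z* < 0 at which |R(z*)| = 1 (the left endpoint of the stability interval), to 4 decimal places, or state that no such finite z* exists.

Test eqn y'=λy, z=hλ:
  k1=λy_n ⇒ h·k1=z·y_n;  k2=λ(1+3/10z)y_n ⇒ h·k2=z(1+3/10z)y_n
  y_{n+1}/y_n = 1 + z(1+3/10z) = 1 + z + 3/10z²
  R(z) = 1 + z + 3/10z².

Need |R(x)|<1, x<0.
x=-1.34: |R|=0.1987
R=1: x+3/10x²=0 ⇒ x=−10/3=-3.3333; min R=1−1/(4·3/10)=0.1667>−1
Confirm numerically:
  x=-3.228: |R|=0.89800 <1
  x=-2.856: |R|=0.59102 <1
  x=-2.575: |R|=0.41419 <1
  x=-2.556: |R|=0.40394 <1
  x=-3.865: |R|=1.61647 >1
  x=-3.702: |R|=1.40944 >1
  x=-3.619: |R|=1.31015 >1
So |R|<1 on (-3.3333, 0).

z* = -3.3333.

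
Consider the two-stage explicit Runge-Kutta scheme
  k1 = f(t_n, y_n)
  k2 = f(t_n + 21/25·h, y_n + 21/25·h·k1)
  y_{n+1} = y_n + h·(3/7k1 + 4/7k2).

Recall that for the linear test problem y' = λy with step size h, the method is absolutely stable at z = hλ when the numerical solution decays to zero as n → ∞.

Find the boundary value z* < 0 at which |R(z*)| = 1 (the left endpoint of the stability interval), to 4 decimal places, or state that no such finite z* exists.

On y'=λy, z=hλ:
  k1=λy_n ⇒ h·k1=z·y_n;  k2=λ(1+21/25z)y_n ⇒ h·k2=z(1+21/25z)y_n
  y_{n+1}/y_n = 1 + 3/7z + 4/7z(1+21/25z) = 1 + z + 12/25z²
  so R(z) = 1 + z + 12/25z².

Boundary: |R(x)|=1, x<0.
x=-1.42: |R|=0.5479
R=1: x+12/25x²=0 ⇒ x=−25/12=-2.0833; min R=1−1/(4·12/25)=0.4792>−1
Confirm numerically:
  x=-1.979: |R|=0.90089 <1
  x=-1.908: |R|=0.83942 <1
  x=-1.630: |R|=0.64531 <1
  x=-2.653: |R|=1.72544 >1
  x=-2.221: |R|=1.14676 >1
Stable set (-2.0833, 0).

left endpoint -2.0833.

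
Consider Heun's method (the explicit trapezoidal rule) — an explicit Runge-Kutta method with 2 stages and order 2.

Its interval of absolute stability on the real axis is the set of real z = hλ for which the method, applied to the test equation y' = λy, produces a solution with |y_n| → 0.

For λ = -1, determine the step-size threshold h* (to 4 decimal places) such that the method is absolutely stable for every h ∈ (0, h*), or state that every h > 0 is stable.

With y'=λy (z=hλ):
  order 2, 2-stage ⇒ R(z)=1+z+z^2/2
  (e.g. R(-1.15)=0.51125, |R|=0.51125)

Find x<0 with |R(x)|<1.
x=-1.15: |R|=0.5112
|R(-1.59)|=0.6741 |R(-0.81)|=0.5181 |R(-0.73)|=0.5364
Bisect:
  x_lo=-2.5597 |R|=1.7163  x_hi=-0.2111 |R|=0.8112
  mid=-1.38540 |R|=0.57427 →hi
  mid=-1.97254 |R|=0.97292 →hi
  mid=-2.26611 |R|=1.30152 →lo
  mid=-2.11932 |R|=1.12644 →lo
  mid=-2.04593 |R|=1.04699 →lo
  mid=-2.00924 |R|=1.00928 →lo
  mid=-1.99089 |R|=0.99093 →hi
  ...
  [-2.00006,-1.99992] ⇒ x*=-2.0000
Stable set (-2.0000, 0).

(-2.0000,0); λ=-1 ⇒ h* = 2.0000.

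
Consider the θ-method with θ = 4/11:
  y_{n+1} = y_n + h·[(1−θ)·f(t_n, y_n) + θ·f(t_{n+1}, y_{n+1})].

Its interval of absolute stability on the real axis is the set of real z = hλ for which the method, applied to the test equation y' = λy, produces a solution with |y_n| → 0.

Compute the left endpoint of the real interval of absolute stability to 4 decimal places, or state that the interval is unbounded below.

On y'=λy, z=hλ:
  y_{n+1} = y_n + z·[7/11·y_n + 4/11·y_{n+1}] ⇒ (1 − 4/11z)y_{n+1} = (1 + 7/11z)y_n
  R(z) = (1 + 7/11z)/(1 − 4/11z).

Solve |R(x)|<1 on ℝ⁻.
x=-0.96: |R|=0.2884
R=−1: 1+7/11x = −1+4/11x ⇒ -3/11x=2 ⇒ x=2/(-3/11)=-7.3333
Confirm numerically:
  x=-6.753: |R|=0.95420 <1
  x=-5.671: |R|=0.85195 <1
  x=-4.127: |R|=0.65032 <1
  x=-3.997: |R|=0.62913 <1
  x=-7.807: |R|=1.03365 >1
  x=-7.512: |R|=1.01306 >1
  x=-7.376: |R|=1.00316 >1
Stable set (-7.3333, 0).

left endpoint -7.3333.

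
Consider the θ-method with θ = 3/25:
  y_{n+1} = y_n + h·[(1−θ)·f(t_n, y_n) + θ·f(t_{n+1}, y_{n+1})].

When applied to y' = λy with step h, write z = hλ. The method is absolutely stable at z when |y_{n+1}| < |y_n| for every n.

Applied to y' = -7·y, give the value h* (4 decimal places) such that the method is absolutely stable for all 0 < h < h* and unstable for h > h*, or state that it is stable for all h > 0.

Test eqn y'=λy, z=hλ:
  y_{n+1} = y_n + z·[22/25·y_n + 3/25·y_{n+1}] ⇒ (1 − 3/25z)y_{n+1} = (1 + 22/25z)y_n
  so R(z) = (1 + 22/25z)/(1 − 3/25z).

Find x<0 with |R(x)|<1.
x=-1.79: |R|=0.4735
R=−1: 1+22/25x = −1+3/25x ⇒ -19/25x=2 ⇒ x=2/(-19/25)=-2.6316
Confirm numerically:
  x=-1.861: |R|=0.52127 <1
  x=-1.652: |R|=0.37869 <1
  x=-1.363: |R|=0.17140 <1
  x=-3.034: |R|=1.22421 >1
  x=-2.938: |R|=1.17218 >1
Interval (-2.6316, 0).

(-2.6316,0); λ=-7 ⇒ h* = (50/19)/7 = 0.3759.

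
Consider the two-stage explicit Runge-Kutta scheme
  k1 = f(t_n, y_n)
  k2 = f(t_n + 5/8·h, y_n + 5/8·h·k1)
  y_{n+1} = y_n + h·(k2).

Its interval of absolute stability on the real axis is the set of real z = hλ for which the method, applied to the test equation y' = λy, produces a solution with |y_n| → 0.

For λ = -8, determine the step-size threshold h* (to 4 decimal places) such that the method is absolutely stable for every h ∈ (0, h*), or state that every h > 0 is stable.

On y'=λy, z=hλ:
  k1=λy_n ⇒ h·k1=z·y_n;  k2=λ(1+5/8z)y_n ⇒ h·k2=z(1+5/8z)y_n
  y_{n+1}/y_n = 1 + z(1+5/8z) = 1 + z + 5/8z²
  ⇒ R(z) = 1 + z + 5/8z².

Solve |R(x)|<1 on ℝ⁻.
x=-1.1: |R|=0.6562
R=1: x+5/8x²=0 ⇒ x=−8/5=-1.6000; min R=1−1/(4·5/8)=0.6000>−1
Confirm numerically:
  x=-1.201: |R|=0.70050 <1
  x=-1.003: |R|=0.62576 <1
  x=-0.991: |R|=0.62280 <1
  x=-0.642: |R|=0.61560 <1
  x=-2.150: |R|=1.73906 >1
  x=-1.990: |R|=1.48506 >1
So |R|<1 on (-1.6000, 0).

(-1.6000,0); λ=-8 ⇒ h* = (8/5)/8 = 0.2000.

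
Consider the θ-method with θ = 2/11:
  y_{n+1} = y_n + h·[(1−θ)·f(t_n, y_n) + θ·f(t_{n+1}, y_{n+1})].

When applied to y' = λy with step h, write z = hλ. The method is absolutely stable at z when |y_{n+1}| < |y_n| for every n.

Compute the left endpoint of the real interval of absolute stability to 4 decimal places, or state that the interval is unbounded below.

Set f=λy, z=hλ:
  y_{n+1} = y_n + z·[9/11·y_n + 2/11·y_{n+1}] ⇒ (1 − 2/11z)y_{n+1} = (1 + 9/11z)y_n
  so R(z) = (1 + 9/11z)/(1 − 2/11z).

Solve |R(x)|<1 on ℝ⁻.
x=-0.52: |R|=0.5249
R=−1: 1+9/11x = −1+2/11x ⇒ -7/11x=2 ⇒ x=2/(-7/11)=-3.1429
Confirm numerically:
  x=-2.687: |R|=0.80512 <1
  x=-2.523: |R|=0.72959 <1
  x=-2.220: |R|=0.58161 <1
  x=-2.019: |R|=0.47686 <1
  x=-3.656: |R|=1.19616 >1
  x=-3.598: |R|=1.17509 >1
So |R|<1 on (-3.1429, 0).

z* = -3.1429.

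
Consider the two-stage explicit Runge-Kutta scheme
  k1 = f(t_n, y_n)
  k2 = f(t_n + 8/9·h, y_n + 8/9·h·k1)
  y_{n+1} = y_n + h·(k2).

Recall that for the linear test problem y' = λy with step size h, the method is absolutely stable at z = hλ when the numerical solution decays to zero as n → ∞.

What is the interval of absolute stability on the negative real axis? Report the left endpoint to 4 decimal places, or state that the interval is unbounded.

Test eqn y'=λy, z=hλ:
  k1=λy_n ⇒ h·k1=z·y_n;  k2=λ(1+8/9z)y_n ⇒ h·k2=z(1+8/9z)y_n
  y_{n+1}/y_n = 1 + z(1+8/9z) = 1 + z + 8/9z²
  ⇒ R(z) = 1 + z + 8/9z².

Boundary: |R(x)|=1, x<0.
x=-1.32: |R|=1.2288
R=1: x+8/9x²=0 ⇒ x=−9/8=-1.1250; min R=1−1/(4·8/9)=0.7188>−1
Confirm numerically:
  x=-0.882: |R|=0.80949 <1
  x=-0.836: |R|=0.78524 <1
  x=-0.726: |R|=0.74251 <1
  x=-0.581: |R|=0.71905 <1
  x=-1.410: |R|=1.35720 >1
  x=-1.376: |R|=1.30700 >1
Stable set (-1.1250, 0).

z∈(-1.1250,0).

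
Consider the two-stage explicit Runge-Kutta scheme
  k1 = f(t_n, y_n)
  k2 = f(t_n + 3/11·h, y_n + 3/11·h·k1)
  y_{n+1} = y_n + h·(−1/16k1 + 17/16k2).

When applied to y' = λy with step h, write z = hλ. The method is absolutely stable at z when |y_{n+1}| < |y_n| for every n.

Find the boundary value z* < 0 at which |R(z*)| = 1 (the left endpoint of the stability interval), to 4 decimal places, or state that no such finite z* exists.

left endpoint -3.4510.

Set f=λy, z=hλ:
  k1=λy_n ⇒ h·k1=z·y_n;  k2=λ(1+3/11z)y_n ⇒ h·k2=z(1+3/11z)y_n
  y_{n+1}/y_n = 1 − 1/16z + 17/16z(1+3/11z) = 1 + z + 51/176z²
  ⇒ R(z) = 1 + z + 51/176z².

Need |R(x)|<1, x<0.
x=-0.99: |R|=0.2940
R=1: x+51/176x²=0 ⇒ x=−176/51=-3.4510; min R=1−1/(4·51/176)=0.1373>−1
Confirm numerically:
  x=-2.428: |R|=0.28026 <1
  x=-2.364: |R|=0.25539 <1
  x=-2.054: |R|=0.16853 <1
  x=-1.415: |R|=0.16519 <1
  x=-4.047: |R|=1.69896 >1
  x=-3.939: |R|=1.55703 >1
So |R|<1 on (-3.4510, 0).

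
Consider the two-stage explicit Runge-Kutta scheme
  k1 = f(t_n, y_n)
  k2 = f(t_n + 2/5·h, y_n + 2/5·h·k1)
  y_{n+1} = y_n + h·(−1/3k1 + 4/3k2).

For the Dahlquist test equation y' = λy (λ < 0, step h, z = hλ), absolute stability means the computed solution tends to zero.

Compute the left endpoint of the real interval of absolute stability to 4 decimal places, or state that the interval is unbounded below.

Test eqn y'=λy, z=hλ:
  k1=λy_n ⇒ h·k1=z·y_n;  k2=λ(1+2/5z)y_n ⇒ h·k2=z(1+2/5z)y_n
  y_{n+1}/y_n = 1 − 1/3z + 4/3z(1+2/5z) = 1 + z + 8/15z²
  ⇒ R(z) = 1 + z + 8/15z².

Find x<0 with |R(x)|<1.
x=-1.75: |R|=0.8833
R=1: x+8/15x²=0 ⇒ x=−15/8=-1.8750; min R=1−1/(4·8/15)=0.5312>−1
Confirm numerically:
  x=-1.795: |R|=0.92341 <1
  x=-1.545: |R|=0.72808 <1
  x=-1.538: |R|=0.72357 <1
  x=-2.108: |R|=1.26195 >1
  x=-2.023: |R|=1.15968 >1
So |R|<1 on (-1.8750, 0).

z* = -1.8750.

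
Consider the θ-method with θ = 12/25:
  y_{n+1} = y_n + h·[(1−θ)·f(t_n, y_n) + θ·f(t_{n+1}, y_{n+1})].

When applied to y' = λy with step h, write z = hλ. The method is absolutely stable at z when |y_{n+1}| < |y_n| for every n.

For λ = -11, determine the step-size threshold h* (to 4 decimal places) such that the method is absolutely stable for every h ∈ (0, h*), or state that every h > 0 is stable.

With y'=λy (z=hλ):
  y_{n+1} = y_n + z·[13/25·y_n + 12/25·y_{n+1}] ⇒ (1 − 12/25z)y_{n+1} = (1 + 13/25z)y_n
  ⇒ R(z) = (1 + 13/25z)/(1 − 12/25z).

Find x<0 with |R(x)|<1.
x=-0.94: |R|=0.3523
R=−1: 1+13/25x = −1+12/25x ⇒ -1/25x=2 ⇒ x=2/(-1/25)=-50.0000
Confirm numerically:
  x=-38.629: |R|=0.97672 <1
  x=-36.276: |R|=0.97019 <1
  x=-28.718: |R|=0.94242 <1
  x=-23.718: |R|=0.91511 <1
  x=-50.401: |R|=1.00064 >1
  x=-50.118: |R|=1.00019 >1
Interval (-50.0000, 0).

(-50.0000,0); λ=-11 ⇒ h* = (50)/11 = 4.5455.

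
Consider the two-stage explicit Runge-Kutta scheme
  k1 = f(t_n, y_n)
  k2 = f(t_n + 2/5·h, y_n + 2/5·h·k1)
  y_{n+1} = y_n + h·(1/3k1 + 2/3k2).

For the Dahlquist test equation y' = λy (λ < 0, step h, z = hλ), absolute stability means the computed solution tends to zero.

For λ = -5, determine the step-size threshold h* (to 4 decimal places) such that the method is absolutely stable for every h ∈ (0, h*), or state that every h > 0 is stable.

(-3.7500,0); λ=-5 ⇒ h* = (15/4)/5 = 0.7500.

Set f=λy, z=hλ:
  k1=λy_n ⇒ h·k1=z·y_n;  k2=λ(1+2/5z)y_n ⇒ h·k2=z(1+2/5z)y_n
  y_{n+1}/y_n = 1 + 1/3z + 2/3z(1+2/5z) = 1 + z + 4/15z²
  so R(z) = 1 + z + 4/15z².

Solve |R(x)|<1 on ℝ⁻.
x=-1.18: |R|=0.1913
R=1: x+4/15x²=0 ⇒ x=−15/4=-3.7500; min R=1−1/(4·4/15)=0.0625>−1
Confirm numerically:
  x=-3.551: |R|=0.81156 <1
  x=-1.666: |R|=0.07415 <1
  x=-1.614: |R|=0.08067 <1
  x=-4.278: |R|=1.60234 >1
  x=-4.206: |R|=1.51145 >1
  x=-3.795: |R|=1.04554 >1
Stable set (-3.7500, 0).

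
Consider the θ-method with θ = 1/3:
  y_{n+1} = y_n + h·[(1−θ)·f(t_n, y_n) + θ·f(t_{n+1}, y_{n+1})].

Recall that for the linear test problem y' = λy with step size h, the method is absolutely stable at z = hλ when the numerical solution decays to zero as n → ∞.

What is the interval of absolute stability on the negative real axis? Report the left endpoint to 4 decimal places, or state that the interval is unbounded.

With y'=λy (z=hλ):
  y_{n+1} = y_n + z·[2/3·y_n + 1/3·y_{n+1}] ⇒ (1 − 1/3z)y_{n+1} = (1 + 2/3z)y_n
  ⇒ R(z) = (1 + 2/3z)/(1 − 1/3z).

Solve |R(x)|<1 on ℝ⁻.
x=-0.31: |R|=0.7190
R=−1: 1+2/3x = −1+1/3x ⇒ -1/3x=2 ⇒ x=2/(-1/3)=-6.0000
Confirm numerically:
  x=-5.462: |R|=0.93642 <1
  x=-5.107: |R|=0.88985 <1
  x=-3.950: |R|=0.70504 <1
  x=-3.620: |R|=0.64048 <1
  x=-6.307: |R|=1.03299 >1
  x=-6.258: |R|=1.02787 >1
  x=-6.192: |R|=1.02089 >1
Stable set (-6.0000, 0).

z∈(-6.0000,0).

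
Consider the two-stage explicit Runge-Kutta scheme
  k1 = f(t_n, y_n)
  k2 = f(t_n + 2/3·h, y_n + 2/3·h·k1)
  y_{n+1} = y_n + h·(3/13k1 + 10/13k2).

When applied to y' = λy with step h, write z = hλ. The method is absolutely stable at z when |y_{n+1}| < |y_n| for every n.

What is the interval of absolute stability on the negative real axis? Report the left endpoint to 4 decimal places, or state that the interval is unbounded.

With y'=λy (z=hλ):
  k1=λy_n ⇒ h·k1=z·y_n;  k2=λ(1+2/3z)y_n ⇒ h·k2=z(1+2/3z)y_n
  y_{n+1}/y_n = 1 + 3/13z + 10/13z(1+2/3z) = 1 + z + 20/39z²
  so R(z) = 1 + z + 20/39z².

Solve |R(x)|<1 on ℝ⁻.
x=-0.41: |R|=0.6762
R=1: x+20/39x²=0 ⇒ x=−39/20=-1.9500; min R=1−1/(4·20/39)=0.5125>−1
Confirm numerically:
  x=-1.923: |R|=0.97337 <1
  x=-1.617: |R|=0.72387 <1
  x=-1.310: |R|=0.57005 <1
  x=-2.409: |R|=1.56704 >1
  x=-2.365: |R|=1.50332 >1
  x=-2.220: |R|=1.30738 >1
Stable set (-1.9500, 0).

z∈(-1.9500,0).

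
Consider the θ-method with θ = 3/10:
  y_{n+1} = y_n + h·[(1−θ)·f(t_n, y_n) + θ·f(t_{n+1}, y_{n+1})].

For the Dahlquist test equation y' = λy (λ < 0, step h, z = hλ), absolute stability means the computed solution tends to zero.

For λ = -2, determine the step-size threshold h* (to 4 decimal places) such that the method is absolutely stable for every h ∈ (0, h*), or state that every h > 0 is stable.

(-5.0000,0); λ=-2 ⇒ h* = (5)/2 = 2.5000.

On y'=λy, z=hλ:
  y_{n+1} = y_n + z·[7/10·y_n + 3/10·y_{n+1}] ⇒ (1 − 3/10z)y_{n+1} = (1 + 7/10z)y_n
  so R(z) = (1 + 7/10z)/(1 − 3/10z).

Need |R(x)|<1, x<0.
x=-0.6: |R|=0.4915
R=−1: 1+7/10x = −1+3/10x ⇒ -2/5x=2 ⇒ x=2/(-2/5)=-5.0000
Confirm numerically:
  x=-4.630: |R|=0.93805 <1
  x=-4.575: |R|=0.92835 <1
  x=-2.880: |R|=0.54506 <1
  x=-5.286: |R|=1.04424 >1
  x=-5.051: |R|=1.00811 >1
So |R|<1 on (-5.0000, 0).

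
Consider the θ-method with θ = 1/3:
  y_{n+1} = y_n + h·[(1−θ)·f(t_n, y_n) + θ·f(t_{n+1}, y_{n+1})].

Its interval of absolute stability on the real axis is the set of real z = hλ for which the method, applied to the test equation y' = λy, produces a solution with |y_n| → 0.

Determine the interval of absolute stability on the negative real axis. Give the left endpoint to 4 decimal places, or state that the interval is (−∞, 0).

Set f=λy, z=hλ:
  y_{n+1} = y_n + z·[2/3·y_n + 1/3·y_{n+1}] ⇒ (1 − 1/3z)y_{n+1} = (1 + 2/3z)y_n
  Hence R(z) = (1 + 2/3z)/(1 − 1/3z).

Need |R(x)|<1, x<0.
x=-1.55: |R|=0.0220
R=−1: 1+2/3x = −1+1/3x ⇒ -1/3x=2 ⇒ x=2/(-1/3)=-6.0000
Confirm numerically:
  x=-5.754: |R|=0.97190 <1
  x=-4.739: |R|=0.83706 <1
  x=-4.589: |R|=0.81407 <1
  x=-3.139: |R|=0.53396 <1
  x=-6.464: |R|=1.04903 >1
  x=-6.187: |R|=1.02035 >1
  x=-6.145: |R|=1.01586 >1
Interval (-6.0000, 0).

(-6.0000, 0).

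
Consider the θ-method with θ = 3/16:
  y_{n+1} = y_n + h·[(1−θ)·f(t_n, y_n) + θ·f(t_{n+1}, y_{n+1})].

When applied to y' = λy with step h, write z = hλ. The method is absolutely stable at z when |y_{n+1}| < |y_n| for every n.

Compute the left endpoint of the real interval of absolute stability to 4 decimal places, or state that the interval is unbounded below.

z* = -3.2000.

On y'=λy, z=hλ:
  y_{n+1} = y_n + z·[13/16·y_n + 3/16·y_{n+1}] ⇒ (1 − 3/16z)y_{n+1} = (1 + 13/16z)y_n
  R(z) = (1 + 13/16z)/(1 − 3/16z).

Solve |R(x)|<1 on ℝ⁻.
x=-1.71: |R|=0.2948
R=−1: 1+13/16x = −1+3/16x ⇒ -5/8x=2 ⇒ x=2/(-5/8)=-3.2000
Confirm numerically:
  x=-2.211: |R|=0.56303 <1
  x=-1.828: |R|=0.36139 <1
  x=-1.726: |R|=0.30399 <1
  x=-3.679: |R|=1.17716 >1
  x=-3.378: |R|=1.06811 >1
Interval (-3.2000, 0).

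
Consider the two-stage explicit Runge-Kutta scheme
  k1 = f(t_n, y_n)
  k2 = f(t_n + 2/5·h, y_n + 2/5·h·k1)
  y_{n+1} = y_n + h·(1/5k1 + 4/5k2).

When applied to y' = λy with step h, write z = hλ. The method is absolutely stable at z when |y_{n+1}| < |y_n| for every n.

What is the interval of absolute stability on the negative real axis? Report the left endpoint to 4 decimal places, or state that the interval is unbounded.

With y'=λy (z=hλ):
  k1=λy_n ⇒ h·k1=z·y_n;  k2=λ(1+2/5z)y_n ⇒ h·k2=z(1+2/5z)y_n
  y_{n+1}/y_n = 1 + 1/5z + 4/5z(1+2/5z) = 1 + z + 8/25z²
  R(z) = 1 + z + 8/25z².

Find x<0 with |R(x)|<1.
x=-0.51: |R|=0.5732
R=1: x+8/25x²=0 ⇒ x=−25/8=-3.1250; min R=1−1/(4·8/25)=0.2188>−1
Confirm numerically:
  x=-3.085: |R|=0.96051 <1
  x=-2.879: |R|=0.77337 <1
  x=-2.053: |R|=0.29574 <1
  x=-3.598: |R|=1.54459 >1
  x=-3.402: |R|=1.30155 >1
  x=-3.305: |R|=1.19037 >1
Stable set (-3.1250, 0).

(-3.1250, 0).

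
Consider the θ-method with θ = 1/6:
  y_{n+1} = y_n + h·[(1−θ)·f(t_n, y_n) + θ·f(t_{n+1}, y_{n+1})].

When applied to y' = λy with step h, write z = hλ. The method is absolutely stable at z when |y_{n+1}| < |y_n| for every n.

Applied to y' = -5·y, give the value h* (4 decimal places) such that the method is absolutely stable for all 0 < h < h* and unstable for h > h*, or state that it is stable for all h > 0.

(-3.0000,0); λ=-5 ⇒ h* = (3)/5 = 0.6000.

Set f=λy, z=hλ:
  y_{n+1} = y_n + z·[5/6·y_n + 1/6·y_{n+1}] ⇒ (1 − 1/6z)y_{n+1} = (1 + 5/6z)y_n
  ⇒ R(z) = (1 + 5/6z)/(1 − 1/6z).

Find x<0 with |R(x)|<1.
x=-0.82: |R|=0.2786
R=−1: 1+5/6x = −1+1/6x ⇒ -2/3x=2 ⇒ x=2/(-2/3)=-3.0000
Confirm numerically:
  x=-2.573: |R|=0.80077 <1
  x=-2.050: |R|=0.52795 <1
  x=-1.756: |R|=0.35843 <1
  x=-1.414: |R|=0.14432 <1
  x=-3.518: |R|=1.21769 >1
  x=-3.413: |R|=1.17550 >1
  x=-3.380: |R|=1.16205 >1
Stable set (-3.0000, 0).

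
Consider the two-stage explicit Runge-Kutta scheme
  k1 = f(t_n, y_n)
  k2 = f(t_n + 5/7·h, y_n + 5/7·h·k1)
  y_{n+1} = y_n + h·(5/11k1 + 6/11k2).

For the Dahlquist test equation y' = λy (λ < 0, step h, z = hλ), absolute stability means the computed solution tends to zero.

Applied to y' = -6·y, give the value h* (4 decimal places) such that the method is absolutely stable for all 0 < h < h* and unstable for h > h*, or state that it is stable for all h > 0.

(-2.5667,0); λ=-6 ⇒ h* = (77/30)/6 = 0.4278.

Set f=λy, z=hλ:
  k1=λy_n ⇒ h·k1=z·y_n;  k2=λ(1+5/7z)y_n ⇒ h·k2=z(1+5/7z)y_n
  y_{n+1}/y_n = 1 + 5/11z + 6/11z(1+5/7z) = 1 + z + 30/77z²
  so R(z) = 1 + z + 30/77z².

Find x<0 with |R(x)|<1.
x=-1.36: |R|=0.3606
R=1: x+30/77x²=0 ⇒ x=−77/30=-2.5667; min R=1−1/(4·30/77)=0.3583>−1
Confirm numerically:
  x=-2.291: |R|=0.75394 <1
  x=-2.126: |R|=0.63499 <1
  x=-1.447: |R|=0.36877 <1
  x=-2.992: |R|=1.49582 >1
  x=-2.838: |R|=1.30002 >1
  x=-2.705: |R|=1.14579 >1
Interval (-2.5667, 0).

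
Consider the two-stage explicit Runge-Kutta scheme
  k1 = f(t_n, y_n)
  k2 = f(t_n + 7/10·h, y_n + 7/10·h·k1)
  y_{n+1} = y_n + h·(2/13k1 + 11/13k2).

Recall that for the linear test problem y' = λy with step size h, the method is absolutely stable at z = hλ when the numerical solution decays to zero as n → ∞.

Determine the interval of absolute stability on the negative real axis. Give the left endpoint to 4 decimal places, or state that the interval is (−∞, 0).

z∈(-1.6883,0).

With y'=λy (z=hλ):
  k1=λy_n ⇒ h·k1=z·y_n;  k2=λ(1+7/10z)y_n ⇒ h·k2=z(1+7/10z)y_n
  y_{n+1}/y_n = 1 + 2/13z + 11/13z(1+7/10z) = 1 + z + 77/130z²
  Hence R(z) = 1 + z + 77/130z².

Find x<0 with |R(x)|<1.
x=-1.61: |R|=0.9253
R=1: x+77/130x²=0 ⇒ x=−130/77=-1.6883; min R=1−1/(4·77/130)=0.5779>−1
Confirm numerically:
  x=-1.654: |R|=0.96639 <1
  x=-1.015: |R|=0.59521 <1
  x=-0.746: |R|=0.58363 <1
  x=-2.260: |R|=1.76527 >1
  x=-2.068: |R|=1.46508 >1
Stable set (-1.6883, 0).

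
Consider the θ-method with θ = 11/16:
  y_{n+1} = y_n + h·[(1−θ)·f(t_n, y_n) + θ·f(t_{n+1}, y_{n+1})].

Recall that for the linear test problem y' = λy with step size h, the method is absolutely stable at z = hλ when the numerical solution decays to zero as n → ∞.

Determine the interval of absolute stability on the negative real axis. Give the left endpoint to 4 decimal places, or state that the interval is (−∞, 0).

interval (−∞, 0).

On y'=λy, z=hλ:
  y_{n+1} = y_n + z·[5/16·y_n + 11/16·y_{n+1}] ⇒ (1 − 11/16z)y_{n+1} = (1 + 5/16z)y_n
  Hence R(z) = (1 + 5/16z)/(1 − 11/16z).

Find x<0 with |R(x)|<1.
x=-0.36: |R|=0.7114
x=-2: |R|=0.1579
x=-10: |R|=0.2698
x=-100: |R|=0.4337
θ=11/16≥1/2 ⇒ |1+5/16x|<|1−11/16x| ∀x<0 ⇒ interval (−∞,0).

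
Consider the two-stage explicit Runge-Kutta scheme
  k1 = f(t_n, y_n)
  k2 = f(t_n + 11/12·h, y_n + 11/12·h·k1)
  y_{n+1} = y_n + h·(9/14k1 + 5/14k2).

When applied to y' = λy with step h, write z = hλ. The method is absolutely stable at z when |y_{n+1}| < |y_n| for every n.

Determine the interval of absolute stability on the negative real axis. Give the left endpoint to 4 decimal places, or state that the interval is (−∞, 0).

With y'=λy (z=hλ):
  k1=λy_n ⇒ h·k1=z·y_n;  k2=λ(1+11/12z)y_n ⇒ h·k2=z(1+11/12z)y_n
  y_{n+1}/y_n = 1 + 9/14z + 5/14z(1+11/12z) = 1 + z + 55/168z²
  R(z) = 1 + z + 55/168z².

Need |R(x)|<1, x<0.
x=-0.95: |R|=0.3455
R=1: x+55/168x²=0 ⇒ x=−168/55=-3.0545; min R=1−1/(4·55/168)=0.2364>−1
Confirm numerically:
  x=-2.598: |R|=0.61169 <1
  x=-1.922: |R|=0.28737 <1
  x=-1.776: |R|=0.25662 <1
  x=-1.774: |R|=0.25629 <1
  x=-3.510: |R|=1.52337 >1
  x=-3.474: |R|=1.47705 >1
  x=-3.178: |R|=1.12844 >1
So |R|<1 on (-3.0545, 0).

(-3.0545, 0).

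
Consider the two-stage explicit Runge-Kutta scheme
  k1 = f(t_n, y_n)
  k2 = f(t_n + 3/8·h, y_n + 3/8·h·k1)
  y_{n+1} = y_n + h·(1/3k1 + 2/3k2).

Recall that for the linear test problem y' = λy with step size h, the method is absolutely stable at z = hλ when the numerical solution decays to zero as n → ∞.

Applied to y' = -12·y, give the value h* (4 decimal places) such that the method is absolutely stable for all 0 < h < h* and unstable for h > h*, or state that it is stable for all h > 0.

(-4.0000,0); λ=-12 ⇒ h* = (4)/12 = 0.3333.

On y'=λy, z=hλ:
  k1=λy_n ⇒ h·k1=z·y_n;  k2=λ(1+3/8z)y_n ⇒ h·k2=z(1+3/8z)y_n
  y_{n+1}/y_n = 1 + 1/3z + 2/3z(1+3/8z) = 1 + z + 1/4z²
  R(z) = 1 + z + 1/4z².

Find x<0 with |R(x)|<1.
x=-1.08: |R|=0.2116
R=1: x+1/4x²=0 ⇒ x=−4=-4.0000; min R=1−1/(4·1/4)=0.0000>−1
Confirm numerically:
  x=-3.729: |R|=0.74736 <1
  x=-3.692: |R|=0.71572 <1
  x=-3.189: |R|=0.35343 <1
  x=-2.704: |R|=0.12390 <1
  x=-4.547: |R|=1.62180 >1
  x=-4.191: |R|=1.20012 >1
  x=-4.152: |R|=1.15778 >1
Stable set (-4.0000, 0).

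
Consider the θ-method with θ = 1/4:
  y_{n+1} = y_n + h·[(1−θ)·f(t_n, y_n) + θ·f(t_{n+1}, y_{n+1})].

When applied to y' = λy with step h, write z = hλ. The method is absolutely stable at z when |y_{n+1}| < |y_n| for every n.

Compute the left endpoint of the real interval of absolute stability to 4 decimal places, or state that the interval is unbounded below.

z* = -4.0000.

Test eqn y'=λy, z=hλ:
  y_{n+1} = y_n + z·[3/4·y_n + 1/4·y_{n+1}] ⇒ (1 − 1/4z)y_{n+1} = (1 + 3/4z)y_n
  Hence R(z) = (1 + 3/4z)/(1 − 1/4z).

Solve |R(x)|<1 on ℝ⁻.
x=-1.04: |R|=0.1746
R=−1: 1+3/4x = −1+1/4x ⇒ -1/2x=2 ⇒ x=2/(-1/2)=-4.0000
Confirm numerically:
  x=-3.910: |R|=0.97724 <1
  x=-3.781: |R|=0.94371 <1
  x=-2.689: |R|=0.60801 <1
  x=-4.390: |R|=1.09297 >1
  x=-4.324: |R|=1.07785 >1
  x=-4.141: |R|=1.03464 >1
Stable set (-4.0000, 0).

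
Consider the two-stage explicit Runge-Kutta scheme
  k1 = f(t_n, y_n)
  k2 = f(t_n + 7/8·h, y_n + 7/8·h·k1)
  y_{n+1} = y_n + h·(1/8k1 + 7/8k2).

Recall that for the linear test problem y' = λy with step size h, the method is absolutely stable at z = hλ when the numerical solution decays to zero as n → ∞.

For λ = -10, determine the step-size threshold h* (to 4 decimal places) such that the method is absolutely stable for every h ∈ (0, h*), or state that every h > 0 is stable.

(-1.3061,0); λ=-10 ⇒ h* = (64/49)/10 = 0.1306.

Test eqn y'=λy, z=hλ:
  k1=λy_n ⇒ h·k1=z·y_n;  k2=λ(1+7/8z)y_n ⇒ h·k2=z(1+7/8z)y_n
  y_{n+1}/y_n = 1 + 1/8z + 7/8z(1+7/8z) = 1 + z + 49/64z²
  ⇒ R(z) = 1 + z + 49/64z².

Solve |R(x)|<1 on ℝ⁻.
x=-1.62: |R|=1.3893
R=1: x+49/64x²=0 ⇒ x=−64/49=-1.3061; min R=1−1/(4·49/64)=0.6735>−1
Confirm numerically:
  x=-1.165: |R|=0.87413 <1
  x=-1.123: |R|=0.84255 <1
  x=-0.802: |R|=0.69045 <1
  x=-0.737: |R|=0.67886 <1
  x=-1.814: |R|=1.70536 >1
  x=-1.551: |R|=1.29079 >1
Stable set (-1.3061, 0).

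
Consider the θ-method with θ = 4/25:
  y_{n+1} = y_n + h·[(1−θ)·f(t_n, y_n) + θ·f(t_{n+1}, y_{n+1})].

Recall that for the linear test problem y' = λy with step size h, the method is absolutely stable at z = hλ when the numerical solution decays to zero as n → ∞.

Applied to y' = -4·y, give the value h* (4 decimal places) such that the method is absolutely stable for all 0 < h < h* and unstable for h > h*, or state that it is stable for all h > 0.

With y'=λy (z=hλ):
  y_{n+1} = y_n + z·[21/25·y_n + 4/25·y_{n+1}] ⇒ (1 − 4/25z)y_{n+1} = (1 + 21/25z)y_n
  so R(z) = (1 + 21/25z)/(1 − 4/25z).

Solve |R(x)|<1 on ℝ⁻.
x=-1.2: |R|=0.0067
R=−1: 1+21/25x = −1+4/25x ⇒ -17/25x=2 ⇒ x=2/(-17/25)=-2.9412
Confirm numerically:
  x=-2.418: |R|=0.74348 <1
  x=-2.266: |R|=0.66305 <1
  x=-1.386: |R|=0.13443 <1
  x=-1.371: |R|=0.12436 <1
  x=-3.515: |R|=1.24974 >1
  x=-3.312: |R|=1.16482 >1
  x=-3.285: |R|=1.15325 >1
Interval (-2.9412, 0).

(-2.9412,0); λ=-4 ⇒ h* = (50/17)/4 = 0.7353.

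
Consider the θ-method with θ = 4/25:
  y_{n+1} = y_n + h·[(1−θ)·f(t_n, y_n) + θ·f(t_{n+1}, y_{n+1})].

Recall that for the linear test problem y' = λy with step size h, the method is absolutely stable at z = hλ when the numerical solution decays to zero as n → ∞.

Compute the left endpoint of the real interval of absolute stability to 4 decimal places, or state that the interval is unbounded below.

left endpoint -2.9412.

On y'=λy, z=hλ:
  y_{n+1} = y_n + z·[21/25·y_n + 4/25·y_{n+1}] ⇒ (1 − 4/25z)y_{n+1} = (1 + 21/25z)y_n
  Hence R(z) = (1 + 21/25z)/(1 − 4/25z).

Solve |R(x)|<1 on ℝ⁻.
x=-0.54: |R|=0.5029
R=−1: 1+21/25x = −1+4/25x ⇒ -17/25x=2 ⇒ x=2/(-17/25)=-2.9412
Confirm numerically:
  x=-2.442: |R|=0.75592 <1
  x=-2.216: |R|=0.63596 <1
  x=-1.740: |R|=0.36108 <1
  x=-3.461: |R|=1.22750 >1
  x=-3.000: |R|=1.02703 >1
  x=-2.962: |R|=1.00961 >1
So |R|<1 on (-2.9412, 0).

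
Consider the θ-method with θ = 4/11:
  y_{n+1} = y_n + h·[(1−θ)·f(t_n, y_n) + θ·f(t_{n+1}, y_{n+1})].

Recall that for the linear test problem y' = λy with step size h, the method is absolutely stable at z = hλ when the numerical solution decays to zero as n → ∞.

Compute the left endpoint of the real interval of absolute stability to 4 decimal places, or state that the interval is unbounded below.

z* = -7.3333.

Test eqn y'=λy, z=hλ:
  y_{n+1} = y_n + z·[7/11·y_n + 4/11·y_{n+1}] ⇒ (1 − 4/11z)y_{n+1} = (1 + 7/11z)y_n
  R(z) = (1 + 7/11z)/(1 − 4/11z).

Find x<0 with |R(x)|<1.
x=-0.81: |R|=0.3743
R=−1: 1+7/11x = −1+4/11x ⇒ -3/11x=2 ⇒ x=2/(-3/11)=-7.3333
Confirm numerically:
  x=-6.366: |R|=0.92041 <1
  x=-6.243: |R|=0.90907 <1
  x=-6.149: |R|=0.90019 <1
  x=-4.435: |R|=0.69746 <1
  x=-7.616: |R|=1.02045 >1
  x=-7.467: |R|=1.00981 >1
Stable set (-7.3333, 0).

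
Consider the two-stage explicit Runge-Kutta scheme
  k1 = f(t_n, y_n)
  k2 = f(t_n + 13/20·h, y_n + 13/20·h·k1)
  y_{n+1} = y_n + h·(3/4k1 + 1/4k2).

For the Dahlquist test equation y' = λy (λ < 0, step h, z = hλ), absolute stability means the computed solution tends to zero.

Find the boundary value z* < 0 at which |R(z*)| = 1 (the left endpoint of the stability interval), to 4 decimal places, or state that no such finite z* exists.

z* = -6.1538.

Test eqn y'=λy, z=hλ:
  k1=λy_n ⇒ h·k1=z·y_n;  k2=λ(1+13/20z)y_n ⇒ h·k2=z(1+13/20z)y_n
  y_{n+1}/y_n = 1 + 3/4z + 1/4z(1+13/20z) = 1 + z + 13/80z²
  so R(z) = 1 + z + 13/80z².

Find x<0 with |R(x)|<1.
x=-0.36: |R|=0.6611
R=1: x+13/80x²=0 ⇒ x=−80/13=-6.1538; min R=1−1/(4·13/80)=-0.5385>−1
Confirm numerically:
  x=-5.839: |R|=0.70126 <1
  x=-4.533: |R|=0.19394 <1
  x=-2.971: |R|=0.53664 <1
  x=-6.561: |R|=1.43409 >1
  x=-6.541: |R|=1.41151 >1
  x=-6.411: |R|=1.26790 >1
So |R|<1 on (-6.1538, 0).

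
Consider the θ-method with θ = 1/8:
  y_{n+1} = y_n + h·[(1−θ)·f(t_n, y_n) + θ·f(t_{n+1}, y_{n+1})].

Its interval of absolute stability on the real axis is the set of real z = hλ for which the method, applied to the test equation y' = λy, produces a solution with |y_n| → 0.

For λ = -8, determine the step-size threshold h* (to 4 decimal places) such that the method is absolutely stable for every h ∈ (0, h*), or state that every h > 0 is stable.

With y'=λy (z=hλ):
  y_{n+1} = y_n + z·[7/8·y_n + 1/8·y_{n+1}] ⇒ (1 − 1/8z)y_{n+1} = (1 + 7/8z)y_n
  so R(z) = (1 + 7/8z)/(1 − 1/8z).

Find x<0 with |R(x)|<1.
x=-1.47: |R|=0.2418
R=−1: 1+7/8x = −1+1/8x ⇒ -3/4x=2 ⇒ x=2/(-3/4)=-2.6667
Confirm numerically:
  x=-2.287: |R|=0.77856 <1
  x=-2.283: |R|=0.77614 <1
  x=-2.243: |R|=0.75183 <1
  x=-1.806: |R|=0.47338 <1
  x=-3.261: |R|=1.31667 >1
  x=-3.007: |R|=1.18552 >1
Stable set (-2.6667, 0).

(-2.6667,0); λ=-8 ⇒ h* = (8/3)/8 = 0.3333.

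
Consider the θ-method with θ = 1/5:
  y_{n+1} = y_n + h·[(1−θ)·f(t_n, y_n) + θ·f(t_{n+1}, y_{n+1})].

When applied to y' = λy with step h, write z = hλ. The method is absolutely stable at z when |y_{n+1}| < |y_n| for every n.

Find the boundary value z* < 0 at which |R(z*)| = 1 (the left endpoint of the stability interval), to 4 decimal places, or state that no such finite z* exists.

Test eqn y'=λy, z=hλ:
  y_{n+1} = y_n + z·[4/5·y_n + 1/5·y_{n+1}] ⇒ (1 − 1/5z)y_{n+1} = (1 + 4/5z)y_n
  Hence R(z) = (1 + 4/5z)/(1 − 1/5z).

Find x<0 with |R(x)|<1.
x=-0.6: |R|=0.4643
R=−1: 1+4/5x = −1+1/5x ⇒ -3/5x=2 ⇒ x=2/(-3/5)=-3.3333
Confirm numerically:
  x=-3.015: |R|=0.88085 <1
  x=-2.480: |R|=0.65775 <1
  x=-2.014: |R|=0.43570 <1
  x=-1.589: |R|=0.20580 <1
  x=-3.704: |R|=1.12776 >1
  x=-3.439: |R|=1.03756 >1
  x=-3.407: |R|=1.02629 >1
Interval (-3.3333, 0).

z* = -3.3333.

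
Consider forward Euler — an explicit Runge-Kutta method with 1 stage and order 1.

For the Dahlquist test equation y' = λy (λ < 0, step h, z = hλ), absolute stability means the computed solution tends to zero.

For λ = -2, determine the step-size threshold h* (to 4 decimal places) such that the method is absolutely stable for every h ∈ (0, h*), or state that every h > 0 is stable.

(-2.0000,0); λ=-2 ⇒ h* = 1.0000.

Set f=λy, z=hλ:
  order 1, 1-stage ⇒ R(z)=1+z
  (e.g. R(-0.43)=0.57000, |R|=0.57000)

Need |R(x)|<1, x<0.
x=-0.43: |R|=0.5700
|R(-1.37)|=0.3700 |R(-1.08)|=0.0800 |R(-0.57)|=0.4300
Bisect:
  x_lo=-2.6774 |R|=1.6774  x_hi=-0.3925 |R|=0.6075
  mid=-1.53495 |R|=0.53495 →hi
  mid=-2.10618 |R|=1.10618 →lo
  mid=-1.82056 |R|=0.82056 →hi
  mid=-1.96337 |R|=0.96337 →hi
  mid=-2.03477 |R|=1.03477 →lo
  mid=-1.99907 |R|=0.99907 →hi
  mid=-2.01692 |R|=1.01692 →lo
  mid=-2.00800 |R|=1.00800 →lo
  ...
  [-2.00005,-1.99991] ⇒ x*=-2.0000
So |R|<1 on (-2.0000, 0).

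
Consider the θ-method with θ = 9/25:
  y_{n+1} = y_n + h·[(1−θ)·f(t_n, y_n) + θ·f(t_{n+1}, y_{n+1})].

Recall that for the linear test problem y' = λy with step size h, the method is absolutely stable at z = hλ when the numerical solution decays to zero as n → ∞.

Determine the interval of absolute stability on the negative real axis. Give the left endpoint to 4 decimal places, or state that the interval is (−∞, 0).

z∈(-7.1429,0).

Set f=λy, z=hλ:
  y_{n+1} = y_n + z·[16/25·y_n + 9/25·y_{n+1}] ⇒ (1 − 9/25z)y_{n+1} = (1 + 16/25z)y_n
  R(z) = (1 + 16/25z)/(1 − 9/25z).

Find x<0 with |R(x)|<1.
x=-0.44: |R|=0.6202
R=−1: 1+16/25x = −1+9/25x ⇒ -7/25x=2 ⇒ x=2/(-7/25)=-7.1429
Confirm numerically:
  x=-5.600: |R|=0.85676 <1
  x=-5.435: |R|=0.83826 <1
  x=-4.746: |R|=0.75222 <1
  x=-3.002: |R|=0.44277 <1
  x=-7.649: |R|=1.03776 >1
  x=-7.173: |R|=1.00236 >1
So |R|<1 on (-7.1429, 0).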